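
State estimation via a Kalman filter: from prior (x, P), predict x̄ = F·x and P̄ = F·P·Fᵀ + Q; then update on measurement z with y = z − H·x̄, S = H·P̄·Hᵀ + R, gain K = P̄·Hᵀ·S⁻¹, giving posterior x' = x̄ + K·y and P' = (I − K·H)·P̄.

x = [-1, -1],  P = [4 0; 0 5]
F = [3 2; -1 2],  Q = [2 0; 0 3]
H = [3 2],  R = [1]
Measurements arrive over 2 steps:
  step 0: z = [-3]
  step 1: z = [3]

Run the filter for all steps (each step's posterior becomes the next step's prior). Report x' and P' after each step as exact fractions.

step 0: x' = [-975/727, 365/727], P' = [6066/727 -9004/727; -9004/727 13545/727]
step 1: x' = [-1201419/413711, 2420017/413711], P' = [1182948/413711 -1771186/413711; -1771186/413711 2755171/413711]

step 0: x̄ = F·x = [-5, -1]
step 0: P̄ = F·P·Fᵀ + Q = [58 8; 8 27]
step 0: y = z − H·x̄ = [14]
step 0: S = H·P̄·Hᵀ + R = [727]
step 0: K = P̄·Hᵀ·S⁻¹ = [190/727; 78/727]
step 0: x' = x̄ + K·y = [-975/727, 365/727]
step 0: P' = (I − K·H)·P̄ = [6066/727 -9004/727; -9004/727 13545/727]
step 1: x̄ = F·x = [-2195/727, 1705/727]
step 1: P̄ = F·P·Fᵀ + Q = [2180/727 -34/727; -34/727 98443/727]
step 1: y = z − H·x̄ = [5356/727]
step 1: S = H·P̄·Hᵀ + R = [413711/727]
step 1: K = P̄·Hᵀ·S⁻¹ = [6472/413711; 196784/413711]
step 1: x' = x̄ + K·y = [-1201419/413711, 2420017/413711]
step 1: P' = (I − K·H)·P̄ = [1182948/413711 -1771186/413711; -1771186/413711 2755171/413711]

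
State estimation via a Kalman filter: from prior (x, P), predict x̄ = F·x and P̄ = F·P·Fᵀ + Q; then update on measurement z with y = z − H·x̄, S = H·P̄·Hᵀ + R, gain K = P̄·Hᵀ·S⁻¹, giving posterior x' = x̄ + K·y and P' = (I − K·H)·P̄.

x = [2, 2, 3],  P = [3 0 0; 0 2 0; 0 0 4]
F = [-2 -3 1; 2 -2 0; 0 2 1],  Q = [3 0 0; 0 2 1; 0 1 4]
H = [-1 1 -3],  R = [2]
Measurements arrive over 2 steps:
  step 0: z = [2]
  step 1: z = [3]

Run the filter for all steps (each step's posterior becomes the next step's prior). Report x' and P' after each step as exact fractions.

step 0: x' = [-1601/199, 688/199, 641/199], P' = [7194/199 559/199 -2203/199; 559/199 2529/199 628/199; -2203/199 628/199 975/199]
step 1: x' = [-52911/22879, -30867/91516, -28367/91516], P' = [19563839/68637 -458196/22879 -6971597/68637; -458196/22879 821859/91516 863719/91516; -6971597/68637 863719/91516 10188437/274548]

step 0: x̄ = F·x = [-7, 0, 7]
step 0: P̄ = F·P·Fᵀ + Q = [37 0 -8; 0 22 -7; -8 -7 16]
step 0: y = z − H·x̄ = [16]
step 0: S = H·P̄·Hᵀ + R = [199]
step 0: K = P̄·Hᵀ·S⁻¹ = [-13/199; 43/199; -47/199]
step 0: x' = x̄ + K·y = [-1601/199, 688/199, 641/199]
step 0: P' = (I − K·H)·P̄ = [7194/199 559/199 -2203/199; 559/199 2529/199 628/199; -2203/199 628/199 975/199]
step 1: x̄ = F·x = [1779/199, -4578/199, 2017/199]
step 1: P̄ = F·P·Fᵀ + Q = [64861/199 -20382/199 -12657/199; -20382/199 34818/199 -13343/199; -12657/199 -13343/199 14399/199]
step 1: y = z − H·x̄ = [13005/199]
step 1: S = H·P̄·Hᵀ + R = [274548/199]
step 1: K = P̄·Hᵀ·S⁻¹ = [-11818/68637; 31743/91516; -43883/274548]
step 1: x' = x̄ + K·y = [-52911/22879, -30867/91516, -28367/91516]
step 1: P' = (I − K·H)·P̄ = [19563839/68637 -458196/22879 -6971597/68637; -458196/22879 821859/91516 863719/91516; -6971597/68637 863719/91516 10188437/274548]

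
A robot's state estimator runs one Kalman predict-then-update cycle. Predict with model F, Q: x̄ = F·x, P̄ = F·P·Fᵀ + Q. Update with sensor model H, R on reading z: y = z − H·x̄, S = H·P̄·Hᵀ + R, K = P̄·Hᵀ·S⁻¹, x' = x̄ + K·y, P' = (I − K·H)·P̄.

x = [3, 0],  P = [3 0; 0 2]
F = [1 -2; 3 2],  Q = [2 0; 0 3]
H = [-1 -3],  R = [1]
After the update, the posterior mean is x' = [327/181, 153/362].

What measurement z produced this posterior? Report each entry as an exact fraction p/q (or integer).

x̄ = F·x = [3, 9]
P̄ = F·P·Fᵀ + Q = [13 1; 1 38]
S = H·P̄·Hᵀ + R = [362]
K = P̄·Hᵀ·S⁻¹ = [-8/181; -115/362]
x' − x̄ = [-216/181, -3105/362] = K·y
y = (KᵀK)⁻¹·Kᵀ·(x' − x̄) = [27]
z = y + H·x̄ = [27] + [-30] = [-3]

z = [-3]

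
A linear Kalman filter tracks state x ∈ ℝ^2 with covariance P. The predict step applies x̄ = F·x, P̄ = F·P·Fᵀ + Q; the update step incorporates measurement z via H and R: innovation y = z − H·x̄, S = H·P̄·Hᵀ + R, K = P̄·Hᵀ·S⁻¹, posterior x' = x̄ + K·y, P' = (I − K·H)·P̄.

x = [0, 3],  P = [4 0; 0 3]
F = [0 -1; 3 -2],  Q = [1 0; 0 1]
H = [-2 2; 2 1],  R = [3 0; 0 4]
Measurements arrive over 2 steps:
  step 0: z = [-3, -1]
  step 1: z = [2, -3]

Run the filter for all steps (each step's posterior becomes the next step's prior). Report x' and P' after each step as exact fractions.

step 0: x' = [-267/1339, -2049/1339], P' = [3088/6695 1672/6695; 1672/6695 5068/6695]
step 1: x' = [-1998721/3020057, 578551/3020057], P' = [1224973/3020057 631870/3020057; 631870/3020057 2013544/3020057]

step 0: x̄ = F·x = [-3, -6]
step 0: P̄ = F·P·Fᵀ + Q = [4 6; 6 49]
step 0: y = z − H·x̄ = [3, 11]
step 0: S = H·P̄·Hᵀ + R = [167 94; 94 93]
step 0: K = P̄·Hᵀ·S⁻¹ = [-944/6695 1962/6695; 2264/6695 2103/6695]
step 0: x' = x̄ + K·y = [-267/1339, -2049/1339]
step 0: P' = (I − K·H)·P̄ = [3088/6695 1672/6695; 1672/6695 5068/6695]
step 1: x̄ = F·x = [2049/1339, 3297/1339]
step 1: P̄ = F·P·Fᵀ + Q = [11763/6695 1024/1339; 1024/1339 6939/1339]
step 1: y = z − H·x̄ = [14/103, -11412/1339]
step 1: S = H·P̄·Hᵀ + R = [12689/515 2506/515; 2506/515 129007/6695]
step 1: K = P̄·Hᵀ·S⁻¹ = [-395402/3020057 770454/3020057; 921116/3020057 819321/3020057]
step 1: x' = x̄ + K·y = [-1998721/3020057, 578551/3020057]
step 1: P' = (I − K·H)·P̄ = [1224973/3020057 631870/3020057; 631870/3020057 2013544/3020057]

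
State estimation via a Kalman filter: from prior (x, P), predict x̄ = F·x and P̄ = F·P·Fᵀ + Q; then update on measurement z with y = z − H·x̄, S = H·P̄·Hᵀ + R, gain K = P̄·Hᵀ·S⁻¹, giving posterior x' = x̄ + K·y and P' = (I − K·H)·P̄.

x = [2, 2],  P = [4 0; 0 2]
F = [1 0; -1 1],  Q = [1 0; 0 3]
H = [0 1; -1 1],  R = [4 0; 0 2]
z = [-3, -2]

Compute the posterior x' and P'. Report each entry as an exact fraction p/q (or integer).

x̄ = F·x = [2, 0]
P̄ = F·P·Fᵀ + Q = [5 -4; -4 9]
y = z − H·x̄ = [-3, 0]
S = H·P̄·Hᵀ + R = [13 13; 13 24]
K = P̄·Hᵀ·S⁻¹ = [21/143 -5/11; 47/143 4/11]
x' = x̄ + K·y = [223/143, -141/143]
P' = (I − K·H)·P̄ = [214/143 84/143; 84/143 188/143]

x' = [223/143, -141/143]
P' = [214/143 84/143; 84/143 188/143]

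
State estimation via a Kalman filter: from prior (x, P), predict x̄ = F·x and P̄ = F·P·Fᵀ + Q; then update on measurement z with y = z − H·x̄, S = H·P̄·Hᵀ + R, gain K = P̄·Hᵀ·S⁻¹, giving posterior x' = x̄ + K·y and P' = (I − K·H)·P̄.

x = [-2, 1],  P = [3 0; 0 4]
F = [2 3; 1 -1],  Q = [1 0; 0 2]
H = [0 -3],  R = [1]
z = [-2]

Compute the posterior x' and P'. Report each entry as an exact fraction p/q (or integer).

x' = [-140/41, 51/82]
P' = [1847/41 -3/41; -3/41 9/82]

x̄ = F·x = [-1, -3]
P̄ = F·P·Fᵀ + Q = [49 -6; -6 9]
y = z − H·x̄ = [-11]
S = H·P̄·Hᵀ + R = [82]
K = P̄·Hᵀ·S⁻¹ = [9/41; -27/82]
x' = x̄ + K·y = [-140/41, 51/82]
P' = (I − K·H)·P̄ = [1847/41 -3/41; -3/41 9/82]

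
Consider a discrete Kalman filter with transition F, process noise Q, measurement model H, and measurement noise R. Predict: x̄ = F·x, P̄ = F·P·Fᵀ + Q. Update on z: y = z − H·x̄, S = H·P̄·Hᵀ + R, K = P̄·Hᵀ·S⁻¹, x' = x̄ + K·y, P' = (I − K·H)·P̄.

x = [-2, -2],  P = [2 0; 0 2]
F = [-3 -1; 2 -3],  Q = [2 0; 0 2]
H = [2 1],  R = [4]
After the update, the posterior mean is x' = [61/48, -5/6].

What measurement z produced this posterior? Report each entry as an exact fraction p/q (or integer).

z = [1]

x̄ = F·x = [8, 2]
P̄ = F·P·Fᵀ + Q = [22 -6; -6 28]
S = H·P̄·Hᵀ + R = [96]
K = P̄·Hᵀ·S⁻¹ = [19/48; 1/6]
x' − x̄ = [-323/48, -17/6] = K·y
y = (KᵀK)⁻¹·Kᵀ·(x' − x̄) = [-17]
z = y + H·x̄ = [-17] + [18] = [1]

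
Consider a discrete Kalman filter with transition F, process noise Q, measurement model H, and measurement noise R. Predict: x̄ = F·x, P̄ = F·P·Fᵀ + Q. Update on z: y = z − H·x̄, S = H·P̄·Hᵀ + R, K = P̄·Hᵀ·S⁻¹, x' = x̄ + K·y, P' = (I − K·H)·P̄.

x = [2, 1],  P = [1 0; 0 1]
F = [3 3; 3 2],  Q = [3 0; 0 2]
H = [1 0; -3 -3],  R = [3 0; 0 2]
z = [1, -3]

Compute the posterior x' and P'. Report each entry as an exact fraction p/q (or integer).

x' = [29/55, 6/11]
P' = [213/220 -39/44; -39/44 45/44]

x̄ = F·x = [9, 8]
P̄ = F·P·Fᵀ + Q = [21 15; 15 15]
y = z − H·x̄ = [-8, 48]
S = H·P̄·Hᵀ + R = [24 -108; -108 596]
K = P̄·Hᵀ·S⁻¹ = [71/220 -27/220; -13/44 -9/44]
x' = x̄ + K·y = [29/55, 6/11]
P' = (I − K·H)·P̄ = [213/220 -39/44; -39/44 45/44]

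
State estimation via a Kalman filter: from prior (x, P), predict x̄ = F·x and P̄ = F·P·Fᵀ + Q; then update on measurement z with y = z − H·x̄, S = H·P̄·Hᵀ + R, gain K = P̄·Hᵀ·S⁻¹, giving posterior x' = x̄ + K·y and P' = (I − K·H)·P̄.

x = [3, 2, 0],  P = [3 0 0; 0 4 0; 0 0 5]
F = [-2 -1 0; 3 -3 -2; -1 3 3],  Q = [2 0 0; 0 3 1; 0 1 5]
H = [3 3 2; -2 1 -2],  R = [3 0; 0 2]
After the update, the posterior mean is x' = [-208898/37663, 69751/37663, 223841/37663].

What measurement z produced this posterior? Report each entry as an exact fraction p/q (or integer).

z = [1, 1]

x̄ = F·x = [-8, 3, 3]
P̄ = F·P·Fᵀ + Q = [18 -6 -6; -6 86 -74; -6 -74 89]
S = H·P̄·Hᵀ + R = [227 168; 168 788]
K = P̄·Hᵀ·S⁻¹ = [5988/37663 -5421/75326; 7792/37663 20193/75326; -2134/37663 -11016/37663]
x' − x̄ = [92406/37663, -43238/37663, 110852/37663] = K·y
y = (KᵀK)⁻¹·Kᵀ·(x' − x̄) = [10, -12]
z = y + H·x̄ = [10, -12] + [-9, 13] = [1, 1]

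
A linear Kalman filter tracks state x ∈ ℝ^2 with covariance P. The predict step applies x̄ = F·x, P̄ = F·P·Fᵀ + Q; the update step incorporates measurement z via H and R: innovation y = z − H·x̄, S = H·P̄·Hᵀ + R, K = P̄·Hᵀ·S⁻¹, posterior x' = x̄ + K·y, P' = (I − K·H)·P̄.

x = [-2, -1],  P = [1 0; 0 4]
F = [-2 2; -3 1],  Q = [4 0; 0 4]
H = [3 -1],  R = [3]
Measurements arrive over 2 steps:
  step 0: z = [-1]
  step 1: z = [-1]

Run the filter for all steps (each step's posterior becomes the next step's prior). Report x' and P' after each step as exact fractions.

step 0: x̄ = F·x = [2, 5]
step 0: P̄ = F·P·Fᵀ + Q = [24 14; 14 17]
step 0: y = z − H·x̄ = [-2]
step 0: S = H·P̄·Hᵀ + R = [152]
step 0: K = P̄·Hᵀ·S⁻¹ = [29/76; 25/152]
step 0: x' = x̄ + K·y = [47/38, 355/76]
step 0: P' = (I − K·H)·P̄ = [71/38 339/76; 339/76 1959/152]
step 1: x̄ = F·x = [261/38, 73/76]
step 1: P̄ = F·P·Fᵀ + Q = [1039/38 99/76; 99/76 1055/152]
step 1: y = z − H·x̄ = [-1569/76]
step 1: S = H·P̄·Hᵀ + R = [37727/152]
step 1: K = P̄·Hᵀ·S⁻¹ = [12270/37727; -461/37727]
step 1: x' = x̄ + K·y = [5814/37727, 45755/37727]
step 1: P' = (I − K·H)·P̄ = [41056/37727 86358/37727; 86358/37727 260457/37727]

step 0: x' = [47/38, 355/76], P' = [71/38 339/76; 339/76 1959/152]
step 1: x' = [5814/37727, 45755/37727], P' = [41056/37727 86358/37727; 86358/37727 260457/37727]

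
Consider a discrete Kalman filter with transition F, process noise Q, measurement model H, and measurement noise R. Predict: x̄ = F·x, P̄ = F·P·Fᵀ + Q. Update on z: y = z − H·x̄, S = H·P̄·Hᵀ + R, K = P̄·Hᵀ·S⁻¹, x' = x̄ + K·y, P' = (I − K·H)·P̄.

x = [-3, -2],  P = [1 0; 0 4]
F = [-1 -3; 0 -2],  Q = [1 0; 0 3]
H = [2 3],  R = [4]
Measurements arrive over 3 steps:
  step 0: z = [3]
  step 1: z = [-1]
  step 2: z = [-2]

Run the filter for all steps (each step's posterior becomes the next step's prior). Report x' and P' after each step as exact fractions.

step 0: x̄ = F·x = [9, 4]
step 0: P̄ = F·P·Fᵀ + Q = [38 24; 24 19]
step 0: y = z − H·x̄ = [-27]
step 0: S = H·P̄·Hᵀ + R = [615]
step 0: K = P̄·Hᵀ·S⁻¹ = [148/615; 7/41]
step 0: x' = x̄ + K·y = [513/205, -25/41]
step 0: P' = (I − K·H)·P̄ = [1466/615 -52/41; -52/41 44/41]
step 1: x̄ = F·x = [-138/205, 50/41]
step 1: P̄ = F·P·Fᵀ + Q = [3341/615 160/41; 160/41 299/41]
step 1: y = z − H·x̄ = [-679/205]
step 1: S = H·P̄·Hᵀ + R = [84989/615]
step 1: K = P̄·Hᵀ·S⁻¹ = [13882/84989; 18255/84989]
step 1: x' = x̄ + K·y = [-103192/84989, 43181/84989]
step 1: P' = (I − K·H)·P̄ = [148355/84989 -80394/84989; -80394/84989 77936/84989]
step 2: x̄ = F·x = [-26351/84989, -86362/84989]
step 2: P̄ = F·P·Fᵀ + Q = [452404/84989 306828/84989; 306828/84989 566711/84989]
step 2: y = z − H·x̄ = [141810/84989]
step 2: S = H·P̄·Hᵀ + R = [10931907/84989]
step 2: K = P̄·Hᵀ·S⁻¹ = [260756/1561701; 771263/3643969]
step 2: x' = x̄ + K·y = [-16373/520567, -2415932/3643969]
step 2: P' = (I − K·H)·P̄ = [2712868/1561701 -486968/520567; -486968/520567 3300868/3643969]

step 0: x' = [513/205, -25/41], P' = [1466/615 -52/41; -52/41 44/41]
step 1: x' = [-103192/84989, 43181/84989], P' = [148355/84989 -80394/84989; -80394/84989 77936/84989]
step 2: x' = [-16373/520567, -2415932/3643969], P' = [2712868/1561701 -486968/520567; -486968/520567 3300868/3643969]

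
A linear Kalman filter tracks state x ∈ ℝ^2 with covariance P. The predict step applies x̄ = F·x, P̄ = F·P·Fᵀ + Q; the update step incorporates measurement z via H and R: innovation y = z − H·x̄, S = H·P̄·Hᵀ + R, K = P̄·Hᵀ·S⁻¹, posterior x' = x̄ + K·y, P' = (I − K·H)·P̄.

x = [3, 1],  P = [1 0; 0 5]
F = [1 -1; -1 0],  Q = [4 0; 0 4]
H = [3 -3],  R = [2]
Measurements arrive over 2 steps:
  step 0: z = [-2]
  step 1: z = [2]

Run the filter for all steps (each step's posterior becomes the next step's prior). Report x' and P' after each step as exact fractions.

step 0: x' = [-251/155, -159/155], P' = [461/155 439/155; 439/155 451/155]
step 1: x' = [7832/16321, -2156/16321], P' = [42330/16321 40978/16321; 40978/16321 43184/16321]

step 0: x̄ = F·x = [2, -3]
step 0: P̄ = F·P·Fᵀ + Q = [10 -1; -1 5]
step 0: y = z − H·x̄ = [-17]
step 0: S = H·P̄·Hᵀ + R = [155]
step 0: K = P̄·Hᵀ·S⁻¹ = [33/155; -18/155]
step 0: x' = x̄ + K·y = [-251/155, -159/155]
step 0: P' = (I − K·H)·P̄ = [461/155 439/155; 439/155 451/155]
step 1: x̄ = F·x = [-92/155, 251/155]
step 1: P̄ = F·P·Fᵀ + Q = [654/155 -22/155; -22/155 1081/155]
step 1: y = z − H·x̄ = [1339/155]
step 1: S = H·P̄·Hᵀ + R = [16321/155]
step 1: K = P̄·Hᵀ·S⁻¹ = [2028/16321; -3309/16321]
step 1: x' = x̄ + K·y = [7832/16321, -2156/16321]
step 1: P' = (I − K·H)·P̄ = [42330/16321 40978/16321; 40978/16321 43184/16321]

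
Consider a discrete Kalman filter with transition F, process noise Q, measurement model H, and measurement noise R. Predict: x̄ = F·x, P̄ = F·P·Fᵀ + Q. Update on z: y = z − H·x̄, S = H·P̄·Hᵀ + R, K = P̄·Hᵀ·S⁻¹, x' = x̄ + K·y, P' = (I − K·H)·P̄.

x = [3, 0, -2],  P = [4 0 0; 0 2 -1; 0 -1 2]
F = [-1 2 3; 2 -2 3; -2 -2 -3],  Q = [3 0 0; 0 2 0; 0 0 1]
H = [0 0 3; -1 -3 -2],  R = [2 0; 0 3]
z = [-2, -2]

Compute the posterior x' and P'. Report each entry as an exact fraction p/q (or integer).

x' = [-747183/87812, 171851/43906, -14647/21953]
P' = [1710195/87812 -282427/43906 -819/21953; -282427/43906 56051/21953 -2966/21953; -819/21953 -2966/21953 4842/21953]

x̄ = F·x = [-9, 0, 0]
P̄ = F·P·Fᵀ + Q = [21 2 -6; 2 56 -26; -6 -26 31]
y = z − H·x̄ = [-2, -11]
S = H·P̄·Hᵀ + R = [281 66; 66 328]
K = P̄·Hᵀ·S⁻¹ = [-2457/43906 -3027/87812; -4449/21953 -14005/43906; 7263/21953 11/21953]
x' = x̄ + K·y = [-747183/87812, 171851/43906, -14647/21953]
P' = (I − K·H)·P̄ = [1710195/87812 -282427/43906 -819/21953; -282427/43906 56051/21953 -2966/21953; -819/21953 -2966/21953 4842/21953]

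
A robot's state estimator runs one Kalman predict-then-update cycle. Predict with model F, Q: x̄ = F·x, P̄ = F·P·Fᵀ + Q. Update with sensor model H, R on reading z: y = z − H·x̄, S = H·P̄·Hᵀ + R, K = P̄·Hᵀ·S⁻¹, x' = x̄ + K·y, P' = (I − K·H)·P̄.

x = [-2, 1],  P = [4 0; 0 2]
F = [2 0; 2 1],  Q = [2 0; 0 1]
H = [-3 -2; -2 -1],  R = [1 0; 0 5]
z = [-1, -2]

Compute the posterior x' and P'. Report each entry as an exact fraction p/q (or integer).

x̄ = F·x = [-4, -3]
P̄ = F·P·Fᵀ + Q = [18 16; 16 19]
y = z − H·x̄ = [-19, -13]
S = H·P̄·Hᵀ + R = [431 258; 258 160]
K = P̄·Hᵀ·S⁻¹ = [-86/599 -56/599; -301/1198 207/2396]
x' = x̄ + K·y = [-34/599, 1559/2396]
P' = (I − K·H)·P̄ = [474/599 -668/599; -668/599 4309/2396]

x' = [-34/599, 1559/2396]
P' = [474/599 -668/599; -668/599 4309/2396]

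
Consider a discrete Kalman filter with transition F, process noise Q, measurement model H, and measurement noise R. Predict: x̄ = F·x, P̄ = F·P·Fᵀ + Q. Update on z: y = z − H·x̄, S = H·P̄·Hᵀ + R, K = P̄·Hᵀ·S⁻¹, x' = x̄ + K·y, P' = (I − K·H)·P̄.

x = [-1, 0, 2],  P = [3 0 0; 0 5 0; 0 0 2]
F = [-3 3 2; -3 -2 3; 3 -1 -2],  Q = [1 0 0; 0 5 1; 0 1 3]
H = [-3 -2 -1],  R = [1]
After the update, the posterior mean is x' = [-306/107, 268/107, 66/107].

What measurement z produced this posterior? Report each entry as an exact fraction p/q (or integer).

x̄ = F·x = [7, 9, -7]
P̄ = F·P·Fᵀ + Q = [81 9 -50; 9 70 -28; -50 -28 43]
S = H·P̄·Hᵀ + R = [749]
K = P̄·Hᵀ·S⁻¹ = [-211/749; -139/749; 163/749]
x' − x̄ = [-1055/107, -695/107, 815/107] = K·y
y = (KᵀK)⁻¹·Kᵀ·(x' − x̄) = [35]
z = y + H·x̄ = [35] + [-32] = [3]

z = [3]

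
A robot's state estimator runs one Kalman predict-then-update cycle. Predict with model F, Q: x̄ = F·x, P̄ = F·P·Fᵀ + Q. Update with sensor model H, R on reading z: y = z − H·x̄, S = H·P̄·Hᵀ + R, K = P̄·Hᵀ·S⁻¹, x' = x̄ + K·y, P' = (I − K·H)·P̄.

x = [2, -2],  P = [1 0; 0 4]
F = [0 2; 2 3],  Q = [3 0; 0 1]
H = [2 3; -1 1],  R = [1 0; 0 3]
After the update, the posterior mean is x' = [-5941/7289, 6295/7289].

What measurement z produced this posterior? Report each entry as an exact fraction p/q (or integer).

x̄ = F·x = [-4, -2]
P̄ = F·P·Fᵀ + Q = [19 24; 24 41]
S = H·P̄·Hᵀ + R = [734 61; 61 15]
K = P̄·Hᵀ·S⁻¹ = [1345/7289 -3040/7289; 1528/7289 2047/7289]
x' − x̄ = [23215/7289, 20873/7289] = K·y
y = (KᵀK)⁻¹·Kᵀ·(x' − x̄) = [15, -1]
z = y + H·x̄ = [15, -1] + [-14, 2] = [1, 1]

z = [1, 1]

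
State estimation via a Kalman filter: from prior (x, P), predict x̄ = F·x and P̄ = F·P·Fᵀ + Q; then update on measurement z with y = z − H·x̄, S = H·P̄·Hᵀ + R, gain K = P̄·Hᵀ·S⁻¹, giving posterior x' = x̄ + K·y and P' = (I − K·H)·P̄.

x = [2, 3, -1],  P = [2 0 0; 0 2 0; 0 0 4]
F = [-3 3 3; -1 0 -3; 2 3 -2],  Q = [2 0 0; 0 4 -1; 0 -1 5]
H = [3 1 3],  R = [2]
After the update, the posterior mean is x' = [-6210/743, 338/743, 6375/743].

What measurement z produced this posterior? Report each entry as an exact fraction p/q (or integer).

z = [1]

x̄ = F·x = [0, 1, 15]
P̄ = F·P·Fᵀ + Q = [74 -30 -18; -30 42 19; -18 19 47]
S = H·P̄·Hᵀ + R = [743]
K = P̄·Hᵀ·S⁻¹ = [138/743; 9/743; 106/743]
x' − x̄ = [-6210/743, -405/743, -4770/743] = K·y
y = (KᵀK)⁻¹·Kᵀ·(x' − x̄) = [-45]
z = y + H·x̄ = [-45] + [46] = [1]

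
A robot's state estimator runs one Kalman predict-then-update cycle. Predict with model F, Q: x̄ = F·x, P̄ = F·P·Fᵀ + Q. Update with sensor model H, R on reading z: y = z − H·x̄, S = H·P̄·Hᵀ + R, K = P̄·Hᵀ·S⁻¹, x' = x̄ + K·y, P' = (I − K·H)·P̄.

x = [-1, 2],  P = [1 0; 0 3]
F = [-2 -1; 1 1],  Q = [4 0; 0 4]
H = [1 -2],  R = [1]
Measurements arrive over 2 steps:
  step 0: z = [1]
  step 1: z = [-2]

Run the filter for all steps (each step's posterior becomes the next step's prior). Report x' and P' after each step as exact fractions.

step 0: x' = [63/64, 1/64], P' = [263/64 121/64; 121/64 71/64]
step 1: x' = [-10541/9095, 3888/9095], P' = [41139/9095 18678/9095; 18678/9095 10651/9095]

step 0: x̄ = F·x = [0, 1]
step 0: P̄ = F·P·Fᵀ + Q = [11 -5; -5 8]
step 0: y = z − H·x̄ = [3]
step 0: S = H·P̄·Hᵀ + R = [64]
step 0: K = P̄·Hᵀ·S⁻¹ = [21/64; -21/64]
step 0: x' = x̄ + K·y = [63/64, 1/64]
step 0: P' = (I − K·H)·P̄ = [263/64 121/64; 121/64 71/64]
step 1: x̄ = F·x = [-127/64, 1]
step 1: P̄ = F·P·Fᵀ + Q = [1863/64 -15; -15 13]
step 1: y = z − H·x̄ = [127/64]
step 1: S = H·P̄·Hᵀ + R = [9095/64]
step 1: K = P̄·Hᵀ·S⁻¹ = [3783/9095; -2624/9095]
step 1: x' = x̄ + K·y = [-10541/9095, 3888/9095]
step 1: P' = (I − K·H)·P̄ = [41139/9095 18678/9095; 18678/9095 10651/9095]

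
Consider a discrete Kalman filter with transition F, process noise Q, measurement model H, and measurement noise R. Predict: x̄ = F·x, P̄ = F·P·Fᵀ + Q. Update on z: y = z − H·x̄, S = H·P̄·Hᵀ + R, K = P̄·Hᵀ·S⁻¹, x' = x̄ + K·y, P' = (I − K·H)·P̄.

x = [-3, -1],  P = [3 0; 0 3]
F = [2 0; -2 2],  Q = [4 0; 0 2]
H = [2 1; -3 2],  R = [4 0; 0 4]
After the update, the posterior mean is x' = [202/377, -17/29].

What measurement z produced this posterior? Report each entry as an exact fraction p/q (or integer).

x̄ = F·x = [-6, 4]
P̄ = F·P·Fᵀ + Q = [16 -12; -12 26]
S = H·P̄·Hᵀ + R = [46 -56; -56 396]
K = P̄·Hᵀ·S⁻¹ = [486/1885 -274/1885; 11/29 8/29]
x' − x̄ = [2464/377, -133/29] = K·y
y = (KᵀK)⁻¹·Kᵀ·(x' − x̄) = [9, -29]
z = y + H·x̄ = [9, -29] + [-8, 26] = [1, -3]

z = [1, -3]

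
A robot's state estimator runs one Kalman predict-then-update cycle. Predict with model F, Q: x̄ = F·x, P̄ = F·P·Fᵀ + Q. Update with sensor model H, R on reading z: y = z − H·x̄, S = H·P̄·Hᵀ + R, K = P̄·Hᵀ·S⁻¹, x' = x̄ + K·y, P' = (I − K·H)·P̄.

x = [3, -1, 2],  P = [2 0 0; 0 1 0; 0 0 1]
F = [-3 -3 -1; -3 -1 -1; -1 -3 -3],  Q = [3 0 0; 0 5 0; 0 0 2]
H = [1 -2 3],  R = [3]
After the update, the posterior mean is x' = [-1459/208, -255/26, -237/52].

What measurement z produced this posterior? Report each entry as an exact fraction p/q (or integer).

x̄ = F·x = [-8, -10, -6]
P̄ = F·P·Fᵀ + Q = [31 22 18; 22 25 12; 18 12 22]
S = H·P̄·Hᵀ + R = [208]
K = P̄·Hᵀ·S⁻¹ = [41/208; 1/26; 15/52]
x' − x̄ = [205/208, 5/26, 75/52] = K·y
y = (KᵀK)⁻¹·Kᵀ·(x' − x̄) = [5]
z = y + H·x̄ = [5] + [-6] = [-1]

z = [-1]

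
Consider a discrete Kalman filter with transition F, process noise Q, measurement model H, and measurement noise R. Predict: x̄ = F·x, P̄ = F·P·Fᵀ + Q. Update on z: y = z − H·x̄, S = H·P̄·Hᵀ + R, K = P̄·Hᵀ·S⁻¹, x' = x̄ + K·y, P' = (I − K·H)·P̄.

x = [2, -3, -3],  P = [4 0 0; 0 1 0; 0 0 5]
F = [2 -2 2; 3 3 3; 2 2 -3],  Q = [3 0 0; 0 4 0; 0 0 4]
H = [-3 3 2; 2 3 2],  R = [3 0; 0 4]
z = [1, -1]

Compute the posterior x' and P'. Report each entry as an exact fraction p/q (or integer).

x̄ = F·x = [4, -12, 7]
P̄ = F·P·Fᵀ + Q = [43 48 -18; 48 94 -15; -18 -15 69]
y = z − H·x̄ = [35, 13]
S = H·P̄·Hᵀ + R = [684 576; 576 1550]
K = P̄·Hᵀ·S⁻¹ = [-24049/121404 2011/10117; -459/10117 2442/10117; 32503/121404 -1269/20234]
x' = x̄ + K·y = [-42383/121404, -105723/10117, 1888451/121404]
P' = (I − K·H)·P̄ = [11245/40468 2229/10117 -8531/40468; 2229/10117 150754/10117 -223476/10117; -8531/40468 -223476/10117 1344311/40468]

x' = [-42383/121404, -105723/10117, 1888451/121404]
P' = [11245/40468 2229/10117 -8531/40468; 2229/10117 150754/10117 -223476/10117; -8531/40468 -223476/10117 1344311/40468]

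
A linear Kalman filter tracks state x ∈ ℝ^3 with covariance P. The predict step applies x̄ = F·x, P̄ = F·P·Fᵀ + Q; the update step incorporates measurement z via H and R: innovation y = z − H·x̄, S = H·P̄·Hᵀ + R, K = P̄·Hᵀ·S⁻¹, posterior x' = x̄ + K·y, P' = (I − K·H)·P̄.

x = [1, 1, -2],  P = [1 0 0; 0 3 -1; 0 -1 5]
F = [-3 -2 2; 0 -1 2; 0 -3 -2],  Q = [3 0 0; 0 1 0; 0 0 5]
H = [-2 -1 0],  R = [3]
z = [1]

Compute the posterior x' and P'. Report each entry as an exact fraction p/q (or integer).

x' = [-311/367, 189/367, 213/367]
P' = [588/367 -768/367 952/367; -768/367 1812/367 -1925/367; 952/367 -1925/367 14631/367]

x̄ = F·x = [-9, -5, 1]
P̄ = F·P·Fᵀ + Q = [52 32 0; 32 28 -7; 0 -7 40]
y = z − H·x̄ = [-22]
S = H·P̄·Hᵀ + R = [367]
K = P̄·Hᵀ·S⁻¹ = [-136/367; -92/367; 7/367]
x' = x̄ + K·y = [-311/367, 189/367, 213/367]
P' = (I − K·H)·P̄ = [588/367 -768/367 952/367; -768/367 1812/367 -1925/367; 952/367 -1925/367 14631/367]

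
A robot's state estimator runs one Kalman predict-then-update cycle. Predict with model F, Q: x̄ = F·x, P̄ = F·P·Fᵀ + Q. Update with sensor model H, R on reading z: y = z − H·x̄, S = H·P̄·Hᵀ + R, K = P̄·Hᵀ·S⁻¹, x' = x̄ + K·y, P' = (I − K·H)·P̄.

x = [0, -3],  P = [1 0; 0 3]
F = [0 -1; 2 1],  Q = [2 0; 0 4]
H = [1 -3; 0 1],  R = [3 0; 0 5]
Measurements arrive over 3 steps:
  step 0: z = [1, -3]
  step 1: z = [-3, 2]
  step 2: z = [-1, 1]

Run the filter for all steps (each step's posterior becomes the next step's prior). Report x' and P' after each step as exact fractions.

step 0: x' = [19/16, -3/16], P' = [2283/704 645/704; 645/704 395/704]
step 1: x' = [73338/164123, 199276/164123], P' = [1667973/820615 97503/164123; 97503/164123 78955/164123]
step 2: x' = [-532111999/682173010, 22971973/136434602], P' = [1385514507/682173010 80576487/136434602; 80576487/136434602 65126195/136434602]

step 0: x̄ = F·x = [3, -3]
step 0: P̄ = F·P·Fᵀ + Q = [5 -3; -3 11]
step 0: y = z − H·x̄ = [-11, 0]
step 0: S = H·P̄·Hᵀ + R = [125 -36; -36 16]
step 0: K = P̄·Hᵀ·S⁻¹ = [29/176 129/704; -45/176 79/704]
step 0: x' = x̄ + K·y = [19/16, -3/16]
step 0: P' = (I − K·H)·P̄ = [2283/704 645/704; 645/704 395/704]
step 1: x̄ = F·x = [3/16, 35/16]
step 1: P̄ = F·P·Fᵀ + Q = [1803/704 -1685/704; -1685/704 14923/704]
step 1: y = z − H·x̄ = [27/8, -3/16]
step 1: S = H·P̄·Hᵀ + R = [37083/176 -23227/352; -23227/352 18443/704]
step 1: K = P̄·Hᵀ·S⁻¹ = [68476/820615 97503/820615; -46454/164123 15791/164123]
step 1: x' = x̄ + K·y = [73338/164123, 199276/164123]
step 1: P' = (I − K·H)·P̄ = [1667973/820615 97503/164123; 97503/164123 78955/164123]
step 2: x̄ = F·x = [-199276/164123, 345952/164123]
step 2: P̄ = F·P·Fᵀ + Q = [407201/164123 -273961/164123; -273961/164123 12299187/820615]
step 2: y = z − H·x̄ = [1073009/164123, -181829/164123]
step 2: S = H·P̄·Hᵀ + R = [123409363/820615 -38267366/820615; -38267366/820615 16402262/820615]
step 2: K = P̄·Hᵀ·S⁻¹ = [29477867/341086505 80576487/682173010; -19133683/68217301 13025239/136434602]
step 2: x' = x̄ + K·y = [-532111999/682173010, 22971973/136434602]
step 2: P' = (I − K·H)·P̄ = [1385514507/682173010 80576487/136434602; 80576487/136434602 65126195/136434602]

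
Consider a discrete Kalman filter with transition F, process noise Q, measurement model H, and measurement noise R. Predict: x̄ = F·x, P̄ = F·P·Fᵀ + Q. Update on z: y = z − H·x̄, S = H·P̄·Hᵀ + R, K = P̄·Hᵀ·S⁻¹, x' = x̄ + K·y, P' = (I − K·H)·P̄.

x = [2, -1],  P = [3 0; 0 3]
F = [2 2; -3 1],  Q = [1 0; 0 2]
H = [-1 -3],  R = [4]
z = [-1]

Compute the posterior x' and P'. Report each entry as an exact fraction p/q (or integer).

x̄ = F·x = [2, -7]
P̄ = F·P·Fᵀ + Q = [25 -12; -12 32]
y = z − H·x̄ = [-20]
S = H·P̄·Hᵀ + R = [245]
K = P̄·Hᵀ·S⁻¹ = [11/245; -12/35]
x' = x̄ + K·y = [54/49, -1/7]
P' = (I − K·H)·P̄ = [6004/245 -288/35; -288/35 16/5]

x' = [54/49, -1/7]
P' = [6004/245 -288/35; -288/35 16/5]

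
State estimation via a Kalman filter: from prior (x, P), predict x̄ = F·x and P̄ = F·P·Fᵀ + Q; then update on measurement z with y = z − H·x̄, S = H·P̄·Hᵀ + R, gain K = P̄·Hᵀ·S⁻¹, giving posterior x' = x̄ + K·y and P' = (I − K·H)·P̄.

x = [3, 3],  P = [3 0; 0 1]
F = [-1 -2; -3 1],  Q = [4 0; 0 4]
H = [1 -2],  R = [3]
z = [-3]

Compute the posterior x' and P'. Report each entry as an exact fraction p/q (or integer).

x' = [-168/19, -3]
P' = [415/38 11/2; 11/2 7/2]

x̄ = F·x = [-9, -6]
P̄ = F·P·Fᵀ + Q = [11 7; 7 32]
y = z − H·x̄ = [-6]
S = H·P̄·Hᵀ + R = [114]
K = P̄·Hᵀ·S⁻¹ = [-1/38; -1/2]
x' = x̄ + K·y = [-168/19, -3]
P' = (I − K·H)·P̄ = [415/38 11/2; 11/2 7/2]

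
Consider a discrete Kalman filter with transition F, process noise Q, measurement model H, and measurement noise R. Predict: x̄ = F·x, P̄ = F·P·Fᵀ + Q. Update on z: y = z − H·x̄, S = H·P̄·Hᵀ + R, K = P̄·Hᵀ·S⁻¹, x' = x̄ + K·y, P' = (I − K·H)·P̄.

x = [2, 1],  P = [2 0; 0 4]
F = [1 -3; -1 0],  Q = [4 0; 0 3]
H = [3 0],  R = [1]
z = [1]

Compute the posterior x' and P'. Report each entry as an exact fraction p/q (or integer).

x' = [125/379, -782/379]
P' = [42/379 -2/379; -2/379 1859/379]

x̄ = F·x = [-1, -2]
P̄ = F·P·Fᵀ + Q = [42 -2; -2 5]
y = z − H·x̄ = [4]
S = H·P̄·Hᵀ + R = [379]
K = P̄·Hᵀ·S⁻¹ = [126/379; -6/379]
x' = x̄ + K·y = [125/379, -782/379]
P' = (I − K·H)·P̄ = [42/379 -2/379; -2/379 1859/379]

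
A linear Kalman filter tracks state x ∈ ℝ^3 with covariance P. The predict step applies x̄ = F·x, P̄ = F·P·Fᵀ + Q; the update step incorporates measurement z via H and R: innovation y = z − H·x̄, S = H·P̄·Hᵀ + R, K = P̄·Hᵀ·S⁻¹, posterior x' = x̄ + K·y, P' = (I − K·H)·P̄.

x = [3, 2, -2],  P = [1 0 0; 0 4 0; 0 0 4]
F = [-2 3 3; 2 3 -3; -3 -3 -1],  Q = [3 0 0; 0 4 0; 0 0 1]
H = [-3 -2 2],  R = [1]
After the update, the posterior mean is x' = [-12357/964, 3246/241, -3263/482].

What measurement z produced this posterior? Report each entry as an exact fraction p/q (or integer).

x̄ = F·x = [-6, 18, -13]
P̄ = F·P·Fᵀ + Q = [79 -4 -42; -4 80 -30; -42 -30 50]
S = H·P̄·Hᵀ + R = [1928]
K = P̄·Hᵀ·S⁻¹ = [-313/1928; -26/241; 143/964]
x' − x̄ = [-6573/964, -1092/241, 3003/482] = K·y
y = (KᵀK)⁻¹·Kᵀ·(x' − x̄) = [42]
z = y + H·x̄ = [42] + [-44] = [-2]

z = [-2]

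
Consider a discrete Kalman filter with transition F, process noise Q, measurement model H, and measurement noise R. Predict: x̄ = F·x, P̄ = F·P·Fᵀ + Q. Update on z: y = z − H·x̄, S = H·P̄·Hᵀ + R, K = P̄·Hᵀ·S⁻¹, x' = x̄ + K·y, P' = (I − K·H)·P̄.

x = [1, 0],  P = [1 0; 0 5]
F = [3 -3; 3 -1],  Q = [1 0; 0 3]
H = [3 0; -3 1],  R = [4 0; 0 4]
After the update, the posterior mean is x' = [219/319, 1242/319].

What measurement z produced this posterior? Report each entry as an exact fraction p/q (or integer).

x̄ = F·x = [3, 3]
P̄ = F·P·Fᵀ + Q = [55 24; 24 17]
S = H·P̄·Hᵀ + R = [499 -423; -423 372]
K = P̄·Hᵀ·S⁻¹ = [579/2233 -188/2233; 1173/2233 3011/6699]
x' − x̄ = [-738/319, 285/319] = K·y
y = (KᵀK)⁻¹·Kᵀ·(x' − x̄) = [-6, 9]
z = y + H·x̄ = [-6, 9] + [9, -6] = [3, 3]

z = [3, 3]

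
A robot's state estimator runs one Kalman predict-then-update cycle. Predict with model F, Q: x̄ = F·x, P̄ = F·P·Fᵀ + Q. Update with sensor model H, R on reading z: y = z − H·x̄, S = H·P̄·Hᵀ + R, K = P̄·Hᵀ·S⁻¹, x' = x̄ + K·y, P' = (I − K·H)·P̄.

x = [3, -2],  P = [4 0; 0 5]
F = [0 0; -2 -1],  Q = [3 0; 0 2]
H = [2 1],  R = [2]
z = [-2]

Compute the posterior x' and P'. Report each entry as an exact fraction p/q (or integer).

x' = [12/37, -102/37]
P' = [75/37 -138/37; -138/37 322/37]

x̄ = F·x = [0, -4]
P̄ = F·P·Fᵀ + Q = [3 0; 0 23]
y = z − H·x̄ = [2]
S = H·P̄·Hᵀ + R = [37]
K = P̄·Hᵀ·S⁻¹ = [6/37; 23/37]
x' = x̄ + K·y = [12/37, -102/37]
P' = (I − K·H)·P̄ = [75/37 -138/37; -138/37 322/37]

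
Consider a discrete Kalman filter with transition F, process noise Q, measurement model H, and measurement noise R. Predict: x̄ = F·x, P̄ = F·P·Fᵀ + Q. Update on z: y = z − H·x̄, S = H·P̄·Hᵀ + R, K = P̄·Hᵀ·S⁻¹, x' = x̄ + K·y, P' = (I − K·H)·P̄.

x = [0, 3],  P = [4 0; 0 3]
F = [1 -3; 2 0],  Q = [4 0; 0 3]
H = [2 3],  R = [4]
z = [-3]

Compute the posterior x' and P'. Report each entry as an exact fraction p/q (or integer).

x̄ = F·x = [-9, 0]
P̄ = F·P·Fᵀ + Q = [35 8; 8 19]
y = z − H·x̄ = [15]
S = H·P̄·Hᵀ + R = [411]
K = P̄·Hᵀ·S⁻¹ = [94/411; 73/411]
x' = x̄ + K·y = [-763/137, 365/137]
P' = (I − K·H)·P̄ = [5549/411 -3574/411; -3574/411 2480/411]

x' = [-763/137, 365/137]
P' = [5549/411 -3574/411; -3574/411 2480/411]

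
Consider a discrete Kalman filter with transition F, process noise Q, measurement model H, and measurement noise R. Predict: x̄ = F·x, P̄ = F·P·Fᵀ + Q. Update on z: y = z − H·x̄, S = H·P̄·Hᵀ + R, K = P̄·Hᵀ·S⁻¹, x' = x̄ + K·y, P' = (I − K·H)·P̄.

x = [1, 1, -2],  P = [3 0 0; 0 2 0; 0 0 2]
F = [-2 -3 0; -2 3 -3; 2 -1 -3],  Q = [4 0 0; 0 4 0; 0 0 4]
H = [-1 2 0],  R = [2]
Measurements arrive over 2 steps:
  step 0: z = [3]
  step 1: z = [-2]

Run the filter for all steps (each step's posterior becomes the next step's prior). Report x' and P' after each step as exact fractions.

step 0: x̄ = F·x = [-5, 7, 7]
step 0: P̄ = F·P·Fᵀ + Q = [34 -6 -6; -6 52 0; -6 0 36]
step 0: y = z − H·x̄ = [-16]
step 0: S = H·P̄·Hᵀ + R = [268]
step 0: K = P̄·Hᵀ·S⁻¹ = [-23/134; 55/134; 3/134]
step 0: x' = x̄ + K·y = [-151/67, 29/67, 445/67]
step 0: P' = (I − K·H)·P̄ = [1749/67 863/67 -333/67; 863/67 459/67 -165/67; -333/67 -165/67 2403/67]
step 1: x̄ = F·x = [215/67, -946/67, -1666/67]
step 1: P̄ = F·P·Fᵀ + Q = [21751/67 -618/67 -12554/67; -618/67 21640/67 21148/67; -12554/67 21148/67 28904/67]
step 1: y = z − H·x̄ = [1973/67]
step 1: S = H·P̄·Hᵀ + R = [110917/67]
step 1: K = P̄·Hᵀ·S⁻¹ = [-22987/110917; 43898/110917; 54850/110917]
step 1: x' = x̄ + K·y = [-320988/110917, -273384/110917, -1142816/110917]
step 1: P' = (I − K·H)·P̄ = [28121694/110917 14037860/110917 -1964404/110917; 14037860/110917 7062828/110917 -927352/110917; -1964404/110917 -927352/110917 2946604/110917]

step 0: x' = [-151/67, 29/67, 445/67], P' = [1749/67 863/67 -333/67; 863/67 459/67 -165/67; -333/67 -165/67 2403/67]
step 1: x' = [-320988/110917, -273384/110917, -1142816/110917], P' = [28121694/110917 14037860/110917 -1964404/110917; 14037860/110917 7062828/110917 -927352/110917; -1964404/110917 -927352/110917 2946604/110917]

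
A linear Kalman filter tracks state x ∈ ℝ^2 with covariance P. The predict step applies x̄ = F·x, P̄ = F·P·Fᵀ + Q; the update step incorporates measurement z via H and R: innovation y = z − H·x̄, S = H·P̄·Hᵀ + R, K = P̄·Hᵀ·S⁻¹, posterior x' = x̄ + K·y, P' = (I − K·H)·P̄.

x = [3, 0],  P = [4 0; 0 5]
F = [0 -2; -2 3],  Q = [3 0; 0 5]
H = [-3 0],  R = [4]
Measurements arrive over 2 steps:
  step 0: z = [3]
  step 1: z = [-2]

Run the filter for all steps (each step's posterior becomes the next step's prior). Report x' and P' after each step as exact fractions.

step 0: x̄ = F·x = [0, -6]
step 0: P̄ = F·P·Fᵀ + Q = [23 -30; -30 66]
step 0: y = z − H·x̄ = [3]
step 0: S = H·P̄·Hᵀ + R = [211]
step 0: K = P̄·Hᵀ·S⁻¹ = [-69/211; 90/211]
step 0: x' = x̄ + K·y = [-207/211, -996/211]
step 0: P' = (I − K·H)·P̄ = [92/211 -120/211; -120/211 5826/211]
step 1: x̄ = F·x = [1992/211, -2574/211]
step 1: P̄ = F·P·Fᵀ + Q = [23937/211 -35436/211; -35436/211 55297/211]
step 1: y = z − H·x̄ = [5554/211]
step 1: S = H·P̄·Hᵀ + R = [216277/211]
step 1: K = P̄·Hᵀ·S⁻¹ = [-71811/216277; 106308/216277]
step 1: x' = x̄ + K·y = [151590/216277, 159894/216277]
step 1: P' = (I − K·H)·P̄ = [95748/216277 -141744/216277; -141744/216277 3118855/216277]

step 0: x' = [-207/211, -996/211], P' = [92/211 -120/211; -120/211 5826/211]
step 1: x' = [151590/216277, 159894/216277], P' = [95748/216277 -141744/216277; -141744/216277 3118855/216277]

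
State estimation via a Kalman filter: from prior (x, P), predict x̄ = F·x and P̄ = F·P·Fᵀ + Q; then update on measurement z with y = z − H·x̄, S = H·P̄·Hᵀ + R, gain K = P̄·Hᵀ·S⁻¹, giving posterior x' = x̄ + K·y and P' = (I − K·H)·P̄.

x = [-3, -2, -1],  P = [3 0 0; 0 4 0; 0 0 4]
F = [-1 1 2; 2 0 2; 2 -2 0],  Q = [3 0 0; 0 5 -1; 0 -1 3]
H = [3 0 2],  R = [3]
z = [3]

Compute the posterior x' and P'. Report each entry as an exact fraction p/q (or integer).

x' = [307/193, -1024/193, -186/193]
P' = [2518/193 -670/193 -3702/193; -670/193 3665/193 1083/193; -3702/193 1083/193 5583/193]

x̄ = F·x = [-1, -8, -2]
P̄ = F·P·Fᵀ + Q = [26 10 -14; 10 33 11; -14 11 31]
y = z − H·x̄ = [10]
S = H·P̄·Hᵀ + R = [193]
K = P̄·Hᵀ·S⁻¹ = [50/193; 52/193; 20/193]
x' = x̄ + K·y = [307/193, -1024/193, -186/193]
P' = (I − K·H)·P̄ = [2518/193 -670/193 -3702/193; -670/193 3665/193 1083/193; -3702/193 1083/193 5583/193]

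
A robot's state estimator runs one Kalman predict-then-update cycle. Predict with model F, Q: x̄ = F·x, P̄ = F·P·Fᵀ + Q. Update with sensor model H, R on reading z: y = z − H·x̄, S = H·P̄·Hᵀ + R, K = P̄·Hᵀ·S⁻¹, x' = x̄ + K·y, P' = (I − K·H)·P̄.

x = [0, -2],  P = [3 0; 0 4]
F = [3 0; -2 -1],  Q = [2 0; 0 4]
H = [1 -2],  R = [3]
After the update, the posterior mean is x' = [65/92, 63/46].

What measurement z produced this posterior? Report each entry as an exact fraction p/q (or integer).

x̄ = F·x = [0, 2]
P̄ = F·P·Fᵀ + Q = [29 -18; -18 20]
S = H·P̄·Hᵀ + R = [184]
K = P̄·Hᵀ·S⁻¹ = [65/184; -29/92]
x' − x̄ = [65/92, -29/46] = K·y
y = (KᵀK)⁻¹·Kᵀ·(x' − x̄) = [2]
z = y + H·x̄ = [2] + [-4] = [-2]

z = [-2]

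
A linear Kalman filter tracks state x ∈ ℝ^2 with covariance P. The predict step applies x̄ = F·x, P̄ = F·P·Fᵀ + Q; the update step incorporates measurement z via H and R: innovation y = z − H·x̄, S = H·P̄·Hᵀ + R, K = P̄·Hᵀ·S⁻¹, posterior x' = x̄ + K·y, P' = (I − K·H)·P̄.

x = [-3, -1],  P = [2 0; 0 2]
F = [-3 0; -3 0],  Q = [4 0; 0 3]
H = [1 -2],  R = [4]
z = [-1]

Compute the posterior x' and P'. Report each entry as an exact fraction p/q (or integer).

x̄ = F·x = [9, 9]
P̄ = F·P·Fᵀ + Q = [22 18; 18 21]
y = z − H·x̄ = [8]
S = H·P̄·Hᵀ + R = [38]
K = P̄·Hᵀ·S⁻¹ = [-7/19; -12/19]
x' = x̄ + K·y = [115/19, 75/19]
P' = (I − K·H)·P̄ = [320/19 174/19; 174/19 111/19]

x' = [115/19, 75/19]
P' = [320/19 174/19; 174/19 111/19]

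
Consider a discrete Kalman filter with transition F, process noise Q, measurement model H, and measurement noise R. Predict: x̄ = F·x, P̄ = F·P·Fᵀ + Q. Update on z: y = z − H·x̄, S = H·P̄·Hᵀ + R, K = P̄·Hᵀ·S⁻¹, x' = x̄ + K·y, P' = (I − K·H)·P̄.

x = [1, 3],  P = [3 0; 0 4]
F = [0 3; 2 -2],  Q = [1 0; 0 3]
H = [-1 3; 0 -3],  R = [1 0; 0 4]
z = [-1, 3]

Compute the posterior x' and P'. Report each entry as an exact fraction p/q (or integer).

x̄ = F·x = [9, -4]
P̄ = F·P·Fᵀ + Q = [37 -24; -24 31]
y = z − H·x̄ = [20, -9]
S = H·P̄·Hᵀ + R = [461 -351; -351 283]
K = P̄·Hᵀ·S⁻¹ = [-5575/7262 -5067/7262; 234/3631 -903/3631]
x' = x̄ + K·y = [-539/7262, -1717/3631]
P' = (I − K·H)·P̄ = [25843/7262 3378/3631; 3378/3631 1204/3631]

x' = [-539/7262, -1717/3631]
P' = [25843/7262 3378/3631; 3378/3631 1204/3631]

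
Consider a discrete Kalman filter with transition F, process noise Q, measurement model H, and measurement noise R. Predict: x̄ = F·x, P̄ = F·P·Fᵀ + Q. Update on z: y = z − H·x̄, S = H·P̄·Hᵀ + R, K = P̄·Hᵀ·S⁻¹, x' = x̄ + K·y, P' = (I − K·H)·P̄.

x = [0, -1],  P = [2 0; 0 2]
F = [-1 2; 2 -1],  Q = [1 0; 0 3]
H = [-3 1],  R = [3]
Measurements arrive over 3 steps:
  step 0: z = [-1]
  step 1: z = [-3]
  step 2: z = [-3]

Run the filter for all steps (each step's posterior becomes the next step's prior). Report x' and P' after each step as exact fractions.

step 0: x' = [2/163, -133/163], P' = [112/163 213/163; 213/163 750/163]
step 1: x' = [5004/5417, -381/5417], P' = [17017/27085 27267/27085; 27267/27085 90237/27085]
step 2: x' = [4276212/3344623, 3453837/3344623], P' = [2088325/3344623 3366618/3344623; 3366618/3344623 11194887/3344623]

step 0: x̄ = F·x = [-2, 1]
step 0: P̄ = F·P·Fᵀ + Q = [11 -8; -8 13]
step 0: y = z − H·x̄ = [-8]
step 0: S = H·P̄·Hᵀ + R = [163]
step 0: K = P̄·Hᵀ·S⁻¹ = [-41/163; 37/163]
step 0: x' = x̄ + K·y = [2/163, -133/163]
step 0: P' = (I − K·H)·P̄ = [112/163 213/163; 213/163 750/163]
step 1: x̄ = F·x = [-268/163, 137/163]
step 1: P̄ = F·P·Fᵀ + Q = [2423/163 -659/163; -659/163 835/163]
step 1: y = z − H·x̄ = [-1430/163]
step 1: S = H·P̄·Hᵀ + R = [27085/163]
step 1: K = P̄·Hᵀ·S⁻¹ = [-7928/27085; 2812/27085]
step 1: x' = x̄ + K·y = [5004/5417, -381/5417]
step 1: P' = (I − K·H)·P̄ = [17017/27085 27267/27085; 27267/27085 90237/27085]
step 2: x̄ = F·x = [-5766/5417, 10389/5417]
step 2: P̄ = F·P·Fᵀ + Q = [295982/27085 -78173/27085; -78173/27085 130492/27085]
step 2: y = z − H·x̄ = [-43938/5417]
step 2: S = H·P̄·Hᵀ + R = [3344623/27085]
step 2: K = P̄·Hᵀ·S⁻¹ = [-966119/3344623; 365011/3344623]
step 2: x' = x̄ + K·y = [4276212/3344623, 3453837/3344623]
step 2: P' = (I − K·H)·P̄ = [2088325/3344623 3366618/3344623; 3366618/3344623 11194887/3344623]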